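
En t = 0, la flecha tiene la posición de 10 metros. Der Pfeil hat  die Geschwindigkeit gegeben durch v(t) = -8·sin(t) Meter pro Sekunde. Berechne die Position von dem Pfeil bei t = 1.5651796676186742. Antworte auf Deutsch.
Wir müssen unsere Gleichung für die Geschwindigkeit v(t) = -8·sin(t) 1-mal integrieren. Mit ∫v(t)dt und Anwendung von x(0) = 10, finden wir x(t) = 8·cos(t) + 2. Aus der Gleichung für die Position x(t) = 8·cos(t) + 2, setzen wir t = 1.5651796676186742 ein und erhalten x = 2.04493303715954.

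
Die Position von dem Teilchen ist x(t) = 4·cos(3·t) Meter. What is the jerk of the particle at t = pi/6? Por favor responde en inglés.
To solve this, we need to take 3 derivatives of our position equation x(t) = 4·cos(3·t). Differentiating position, we get velocity: v(t) = -12·sin(3·t). The derivative of velocity gives acceleration: a(t) = -36·cos(3·t). Taking d/dt of a(t), we find j(t) = 108·sin(3·t). From the given jerk equation j(t) = 108·sin(3·t), we substitute t = pi/6 to get j = 108.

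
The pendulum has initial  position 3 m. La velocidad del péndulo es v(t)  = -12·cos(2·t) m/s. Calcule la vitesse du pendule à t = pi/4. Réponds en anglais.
Using v(t) = -12·cos(2·t) and substituting t = pi/4, we find v = 0.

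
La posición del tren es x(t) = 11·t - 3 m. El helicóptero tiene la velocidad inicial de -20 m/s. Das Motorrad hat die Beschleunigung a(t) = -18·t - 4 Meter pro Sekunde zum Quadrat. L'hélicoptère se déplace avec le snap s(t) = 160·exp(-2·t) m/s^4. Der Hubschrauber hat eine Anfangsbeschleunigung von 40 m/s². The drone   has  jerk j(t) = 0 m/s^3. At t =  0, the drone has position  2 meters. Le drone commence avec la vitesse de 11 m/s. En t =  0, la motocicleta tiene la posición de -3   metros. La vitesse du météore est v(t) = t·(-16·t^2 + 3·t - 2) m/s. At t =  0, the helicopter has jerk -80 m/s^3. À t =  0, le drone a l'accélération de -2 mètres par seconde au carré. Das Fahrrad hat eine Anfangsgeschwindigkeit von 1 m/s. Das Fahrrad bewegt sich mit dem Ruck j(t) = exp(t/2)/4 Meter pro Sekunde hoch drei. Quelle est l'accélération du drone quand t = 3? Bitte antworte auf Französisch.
Pour résoudre ceci, nous devons prendre 1 intégrale de notre équation du jerk j(t) = 0. L'intégrale du jerk, avec a(0) = -2, donne l'accélération: a(t) = -2. Nous avons l'accélération a(t) = -2. En substituant t = 3: a(3) = -2.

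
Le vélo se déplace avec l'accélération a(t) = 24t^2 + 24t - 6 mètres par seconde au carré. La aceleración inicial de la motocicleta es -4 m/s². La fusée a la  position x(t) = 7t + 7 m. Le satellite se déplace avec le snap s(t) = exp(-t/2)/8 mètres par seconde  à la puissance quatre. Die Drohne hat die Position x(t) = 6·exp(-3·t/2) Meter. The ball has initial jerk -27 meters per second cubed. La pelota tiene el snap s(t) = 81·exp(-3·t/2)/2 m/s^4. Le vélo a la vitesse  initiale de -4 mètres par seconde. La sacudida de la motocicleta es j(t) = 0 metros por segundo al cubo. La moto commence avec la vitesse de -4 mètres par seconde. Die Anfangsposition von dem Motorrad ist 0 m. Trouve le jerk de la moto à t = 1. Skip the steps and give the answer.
La réponse est 0.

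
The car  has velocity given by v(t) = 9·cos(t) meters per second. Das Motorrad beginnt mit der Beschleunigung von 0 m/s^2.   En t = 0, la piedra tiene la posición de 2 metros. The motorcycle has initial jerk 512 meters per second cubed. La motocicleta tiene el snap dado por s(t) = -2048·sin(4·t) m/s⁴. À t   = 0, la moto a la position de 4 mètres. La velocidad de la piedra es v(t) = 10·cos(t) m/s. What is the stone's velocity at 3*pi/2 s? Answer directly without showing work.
v(3*pi/2) = 0.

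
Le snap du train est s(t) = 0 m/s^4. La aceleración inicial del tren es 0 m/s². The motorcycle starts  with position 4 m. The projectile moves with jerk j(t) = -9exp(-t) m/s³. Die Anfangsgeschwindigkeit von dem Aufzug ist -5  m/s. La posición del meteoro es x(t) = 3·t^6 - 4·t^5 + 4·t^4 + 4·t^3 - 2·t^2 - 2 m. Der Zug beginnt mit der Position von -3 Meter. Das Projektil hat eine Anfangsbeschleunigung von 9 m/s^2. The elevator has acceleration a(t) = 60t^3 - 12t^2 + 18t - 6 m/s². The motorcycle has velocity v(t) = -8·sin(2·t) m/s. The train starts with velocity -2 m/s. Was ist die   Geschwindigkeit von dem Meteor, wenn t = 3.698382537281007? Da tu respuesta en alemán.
Ausgehend von der Position x(t) = 3·t^6 - 4·t^5 + 4·t^4 + 4·t^3 - 2·t^2 - 2, nehmen wir 1 Ableitung. Mit d/dt von x(t) finden wir v(t) = 18·t^5 - 20·t^4 + 16·t^3 + 12·t^2 - 4·t. Aus der Gleichung für die Geschwindigkeit v(t) = 18·t^5 - 20·t^4 + 16·t^3 + 12·t^2 - 4·t, setzen wir t = 3.698382537281007 ein und erhalten v = 9671.61015136174.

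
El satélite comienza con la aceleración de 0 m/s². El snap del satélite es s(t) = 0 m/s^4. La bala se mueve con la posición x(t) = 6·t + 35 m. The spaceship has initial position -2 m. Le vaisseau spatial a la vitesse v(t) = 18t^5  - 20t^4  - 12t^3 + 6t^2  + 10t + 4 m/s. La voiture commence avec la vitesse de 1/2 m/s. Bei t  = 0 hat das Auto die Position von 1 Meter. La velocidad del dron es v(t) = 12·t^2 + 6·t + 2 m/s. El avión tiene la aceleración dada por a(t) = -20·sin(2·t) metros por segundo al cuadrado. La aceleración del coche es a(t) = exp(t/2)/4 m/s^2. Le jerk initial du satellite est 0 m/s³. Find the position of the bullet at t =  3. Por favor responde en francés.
De l'équation de la position x(t) = 6·t + 35, nous substituons t = 3 pour obtenir x = 53.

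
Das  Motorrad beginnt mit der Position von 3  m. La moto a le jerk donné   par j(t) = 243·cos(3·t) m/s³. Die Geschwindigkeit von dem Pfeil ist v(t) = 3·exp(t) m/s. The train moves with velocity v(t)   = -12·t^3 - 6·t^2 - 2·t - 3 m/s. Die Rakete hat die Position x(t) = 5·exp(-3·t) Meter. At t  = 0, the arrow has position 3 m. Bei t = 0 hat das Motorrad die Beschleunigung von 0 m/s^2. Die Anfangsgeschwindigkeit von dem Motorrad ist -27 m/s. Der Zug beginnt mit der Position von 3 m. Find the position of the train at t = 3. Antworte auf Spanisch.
Partiendo de la velocidad v(t) = -12·t^3 - 6·t^2 - 2·t - 3, tomamos 1 antiderivada. Tomando ∫v(t)dt y aplicando x(0) = 3, encontramos x(t) = -3·t^4 - 2·t^3 - t^2 - 3·t + 3. Tenemos la posición x(t) = -3·t^4 - 2·t^3 - t^2 - 3·t + 3. Sustituyendo t = 3: x(3) = -312.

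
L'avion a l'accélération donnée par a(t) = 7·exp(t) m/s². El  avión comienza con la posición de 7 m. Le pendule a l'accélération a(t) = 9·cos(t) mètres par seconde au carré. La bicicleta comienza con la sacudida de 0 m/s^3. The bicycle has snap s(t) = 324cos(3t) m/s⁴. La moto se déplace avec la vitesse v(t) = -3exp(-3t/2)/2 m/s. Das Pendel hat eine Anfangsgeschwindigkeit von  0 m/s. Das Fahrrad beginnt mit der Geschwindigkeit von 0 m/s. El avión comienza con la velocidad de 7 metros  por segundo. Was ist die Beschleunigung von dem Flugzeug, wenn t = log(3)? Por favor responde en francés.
De l'équation de l'accélération a(t) = 7·exp(t), nous substituons t = log(3) pour obtenir a = 21.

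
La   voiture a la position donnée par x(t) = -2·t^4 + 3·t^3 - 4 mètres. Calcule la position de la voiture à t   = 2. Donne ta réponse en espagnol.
Usando x(t) = -2·t^4 + 3·t^3 - 4 y sustituyendo t = 2, encontramos x = -12.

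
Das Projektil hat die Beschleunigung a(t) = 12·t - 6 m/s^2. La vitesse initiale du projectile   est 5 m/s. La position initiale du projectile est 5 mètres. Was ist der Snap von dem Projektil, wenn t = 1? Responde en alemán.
Um dies zu lösen, müssen wir 2 Ableitungen unserer Gleichung für die Beschleunigung a(t) = 12·t - 6 nehmen. Die Ableitung von der Beschleunigung ergibt den Ruck: j(t) = 12. Durch Ableiten von dem Ruck erhalten wir den Snap: s(t) = 0. Mit s(t) = 0 und Einsetzen von t = 1, finden wir s = 0.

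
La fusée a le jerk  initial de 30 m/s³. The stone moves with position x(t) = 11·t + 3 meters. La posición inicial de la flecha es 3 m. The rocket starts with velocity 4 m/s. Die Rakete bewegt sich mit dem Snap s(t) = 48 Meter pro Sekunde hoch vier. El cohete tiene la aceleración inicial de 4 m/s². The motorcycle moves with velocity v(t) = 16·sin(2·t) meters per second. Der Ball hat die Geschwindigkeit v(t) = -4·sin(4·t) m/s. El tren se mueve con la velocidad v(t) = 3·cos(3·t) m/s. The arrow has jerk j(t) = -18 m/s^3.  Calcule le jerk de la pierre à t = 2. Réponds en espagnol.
Para resolver esto, necesitamos tomar 3 derivadas de nuestra ecuación de la posición x(t) = 11·t + 3. La derivada de la posición da la velocidad: v(t) = 11. La derivada de la velocidad da la aceleración: a(t) = 0. La derivada de la aceleración da la sacudida: j(t) = 0. De la ecuación de la sacudida j(t) = 0, sustituimos t = 2 para obtener j = 0.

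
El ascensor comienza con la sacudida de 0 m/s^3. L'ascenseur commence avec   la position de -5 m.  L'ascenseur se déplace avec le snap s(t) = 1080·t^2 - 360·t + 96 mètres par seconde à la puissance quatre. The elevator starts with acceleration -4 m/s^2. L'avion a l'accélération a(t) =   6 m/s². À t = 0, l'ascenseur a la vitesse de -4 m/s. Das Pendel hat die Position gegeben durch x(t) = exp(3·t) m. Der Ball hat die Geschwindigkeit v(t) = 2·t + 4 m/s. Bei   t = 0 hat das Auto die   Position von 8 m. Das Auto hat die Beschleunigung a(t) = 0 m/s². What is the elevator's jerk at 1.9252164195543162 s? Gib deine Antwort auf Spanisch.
Partiendo del snap s(t) = 1080·t^2 - 360·t + 96, tomamos 1 integral. La integral del snap, con j(0) = 0, da la sacudida: j(t) = 12·t·(30·t^2 - 15·t + 8). Tenemos la sacudida j(t) = 12·t·(30·t^2 - 15·t + 8). Sustituyendo t = 1.9252164195543162: j(1.9252164195543162) = 2086.52263876183.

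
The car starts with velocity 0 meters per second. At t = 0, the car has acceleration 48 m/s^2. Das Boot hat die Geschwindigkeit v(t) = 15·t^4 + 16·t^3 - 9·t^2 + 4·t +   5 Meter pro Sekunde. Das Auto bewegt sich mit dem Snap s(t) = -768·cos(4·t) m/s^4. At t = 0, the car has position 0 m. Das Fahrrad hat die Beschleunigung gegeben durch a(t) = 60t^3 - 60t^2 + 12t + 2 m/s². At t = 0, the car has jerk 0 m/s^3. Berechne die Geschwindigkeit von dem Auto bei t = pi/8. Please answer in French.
En partant du snap s(t) = -768·cos(4·t), nous prenons 3 primitives. L'intégrale du snap, avec j(0) = 0, donne le jerk: j(t) = -192·sin(4·t). La primitive du jerk est l'accélération. En utilisant a(0) = 48, nous obtenons a(t) = 48·cos(4·t). L'intégrale de l'accélération est la vitesse. En utilisant v(0) = 0, nous obtenons v(t) = 12·sin(4·t). En utilisant v(t) = 12·sin(4·t) et en substituant t = pi/8, nous trouvons v = 12.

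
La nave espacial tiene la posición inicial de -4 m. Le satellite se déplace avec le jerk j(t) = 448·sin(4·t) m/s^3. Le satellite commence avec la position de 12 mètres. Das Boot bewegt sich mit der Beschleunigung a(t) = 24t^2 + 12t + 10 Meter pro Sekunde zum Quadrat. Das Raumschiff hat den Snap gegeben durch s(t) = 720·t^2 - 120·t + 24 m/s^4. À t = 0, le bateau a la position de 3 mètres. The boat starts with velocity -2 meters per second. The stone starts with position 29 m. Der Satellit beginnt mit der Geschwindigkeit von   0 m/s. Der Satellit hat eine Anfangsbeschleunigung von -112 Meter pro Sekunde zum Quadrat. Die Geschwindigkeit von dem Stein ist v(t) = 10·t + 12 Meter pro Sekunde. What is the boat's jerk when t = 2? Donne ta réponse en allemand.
Wir müssen unsere Gleichung für die Beschleunigung a(t) = 24·t^2 + 12·t + 10 1-mal ableiten. Durch Ableiten von der Beschleunigung erhalten wir den Ruck: j(t) = 48·t + 12. Wir haben den Ruck j(t) = 48·t + 12. Durch Einsetzen von t = 2: j(2) = 108.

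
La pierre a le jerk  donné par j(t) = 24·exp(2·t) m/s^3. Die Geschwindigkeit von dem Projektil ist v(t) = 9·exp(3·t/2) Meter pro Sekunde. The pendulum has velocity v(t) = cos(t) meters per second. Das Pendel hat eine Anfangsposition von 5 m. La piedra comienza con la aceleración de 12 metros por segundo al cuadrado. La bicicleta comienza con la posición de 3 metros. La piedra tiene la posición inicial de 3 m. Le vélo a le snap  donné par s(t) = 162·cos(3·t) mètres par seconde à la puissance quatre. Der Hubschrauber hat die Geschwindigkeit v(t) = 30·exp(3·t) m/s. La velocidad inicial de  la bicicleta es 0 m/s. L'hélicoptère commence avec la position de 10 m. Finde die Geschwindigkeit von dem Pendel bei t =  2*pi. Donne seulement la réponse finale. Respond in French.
À t = 2*pi, v = 1.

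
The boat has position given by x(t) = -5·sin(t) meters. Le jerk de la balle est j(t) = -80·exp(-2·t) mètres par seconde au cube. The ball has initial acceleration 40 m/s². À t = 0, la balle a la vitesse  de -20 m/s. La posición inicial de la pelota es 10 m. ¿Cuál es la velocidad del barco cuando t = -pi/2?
Partiendo de la posición x(t) = -5·sin(t), tomamos 1 derivada. Derivando la posición, obtenemos la velocidad: v(t) = -5·cos(t). Tenemos la velocidad v(t) = -5·cos(t). Sustituyendo t = -pi/2: v(-pi/2) = 0.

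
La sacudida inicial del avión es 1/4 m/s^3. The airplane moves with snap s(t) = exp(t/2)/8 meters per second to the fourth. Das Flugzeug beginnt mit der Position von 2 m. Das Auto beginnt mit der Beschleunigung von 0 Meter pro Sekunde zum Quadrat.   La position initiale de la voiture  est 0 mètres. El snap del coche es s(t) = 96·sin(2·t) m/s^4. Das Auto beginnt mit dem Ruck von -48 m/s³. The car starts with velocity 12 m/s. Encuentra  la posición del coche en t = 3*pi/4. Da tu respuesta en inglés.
Starting from snap s(t) = 96·sin(2·t), we take 4 integrals. The integral of snap, with j(0) = -48, gives jerk: j(t) = -48·cos(2·t). Integrating jerk and using the initial condition a(0) = 0, we get a(t) = -24·sin(2·t). Finding the integral of a(t) and using v(0) = 12: v(t) = 12·cos(2·t). The antiderivative of velocity, with x(0) = 0, gives position: x(t) = 6·sin(2·t). From the given position equation x(t) = 6·sin(2·t), we substitute t = 3*pi/4 to get x = -6.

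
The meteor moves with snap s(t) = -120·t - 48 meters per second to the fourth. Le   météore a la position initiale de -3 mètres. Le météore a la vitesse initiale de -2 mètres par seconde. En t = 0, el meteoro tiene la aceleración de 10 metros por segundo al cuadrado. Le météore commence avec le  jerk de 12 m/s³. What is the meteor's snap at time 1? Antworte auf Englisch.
We have snap s(t) = -120·t - 48. Substituting t = 1: s(1) = -168.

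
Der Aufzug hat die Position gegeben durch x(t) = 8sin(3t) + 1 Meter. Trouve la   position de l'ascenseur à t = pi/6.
Nous avons la position x(t) = 8·sin(3·t) + 1. En substituant t = pi/6: x(pi/6) = 9.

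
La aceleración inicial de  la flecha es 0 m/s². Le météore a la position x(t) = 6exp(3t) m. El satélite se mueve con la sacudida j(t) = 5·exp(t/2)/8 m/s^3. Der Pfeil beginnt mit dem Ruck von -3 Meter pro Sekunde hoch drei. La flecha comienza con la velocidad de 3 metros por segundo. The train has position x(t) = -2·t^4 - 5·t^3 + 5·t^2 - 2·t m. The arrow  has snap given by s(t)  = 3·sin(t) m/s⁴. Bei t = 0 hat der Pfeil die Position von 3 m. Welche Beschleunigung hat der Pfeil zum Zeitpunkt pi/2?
Ausgehend von dem Snap s(t) = 3·sin(t), nehmen wir 2 Integrale. Durch Integration von dem Snap und Verwendung der Anfangsbedingung j(0) = -3, erhalten wir j(t) = -3·cos(t). Durch Integration von dem Ruck und Verwendung der Anfangsbedingung a(0) = 0, erhalten wir a(t) = -3·sin(t). Aus der Gleichung für die Beschleunigung a(t) = -3·sin(t), setzen wir t = pi/2 ein und erhalten a = -3.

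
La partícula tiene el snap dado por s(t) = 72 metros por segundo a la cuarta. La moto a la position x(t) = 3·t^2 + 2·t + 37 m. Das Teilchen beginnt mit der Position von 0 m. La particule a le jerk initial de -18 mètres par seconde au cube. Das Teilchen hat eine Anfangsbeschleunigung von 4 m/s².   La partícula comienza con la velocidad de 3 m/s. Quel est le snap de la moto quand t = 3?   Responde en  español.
Partiendo de la posición x(t) = 3·t^2 + 2·t + 37, tomamos 4 derivadas. Tomando d/dt de x(t), encontramos v(t) = 6·t + 2. Derivando la velocidad, obtenemos la aceleración: a(t) = 6. Tomando d/dt de a(t), encontramos j(t) = 0. Tomando d/dt de j(t), encontramos s(t) = 0. Usando s(t) = 0 y sustituyendo t = 3, encontramos s = 0.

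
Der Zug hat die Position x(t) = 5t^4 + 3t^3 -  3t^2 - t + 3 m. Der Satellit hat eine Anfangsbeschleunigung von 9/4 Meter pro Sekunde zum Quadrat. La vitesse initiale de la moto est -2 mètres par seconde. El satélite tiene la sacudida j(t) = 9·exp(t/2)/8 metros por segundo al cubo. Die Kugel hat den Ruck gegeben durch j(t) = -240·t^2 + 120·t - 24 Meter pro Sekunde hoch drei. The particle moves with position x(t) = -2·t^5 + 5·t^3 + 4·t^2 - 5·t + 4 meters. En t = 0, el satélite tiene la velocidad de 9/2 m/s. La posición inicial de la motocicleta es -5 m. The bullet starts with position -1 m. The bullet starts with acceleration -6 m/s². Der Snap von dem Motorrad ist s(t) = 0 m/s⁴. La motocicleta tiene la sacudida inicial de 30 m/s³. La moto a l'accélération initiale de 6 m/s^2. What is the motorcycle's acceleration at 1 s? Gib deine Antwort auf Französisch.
Nous devons trouver la primitive de notre équation du snap s(t) = 0 2 fois. L'intégrale du snap, avec j(0) = 30, donne le jerk: j(t) = 30. En intégrant le jerk et en utilisant la condition initiale a(0) = 6, nous obtenons a(t) = 30·t + 6. En utilisant a(t) = 30·t + 6 et en substituant t = 1, nous trouvons a = 36.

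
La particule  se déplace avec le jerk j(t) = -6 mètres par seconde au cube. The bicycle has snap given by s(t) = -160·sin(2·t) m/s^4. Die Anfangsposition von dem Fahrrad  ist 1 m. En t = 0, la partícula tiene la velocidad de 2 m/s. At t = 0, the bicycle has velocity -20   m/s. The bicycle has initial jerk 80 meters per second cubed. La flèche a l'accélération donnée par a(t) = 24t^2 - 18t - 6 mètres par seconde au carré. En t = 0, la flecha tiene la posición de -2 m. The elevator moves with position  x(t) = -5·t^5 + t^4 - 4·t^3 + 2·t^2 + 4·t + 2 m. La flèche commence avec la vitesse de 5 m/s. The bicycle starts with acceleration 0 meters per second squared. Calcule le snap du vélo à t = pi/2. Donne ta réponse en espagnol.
Usando s(t) = -160·sin(2·t) y sustituyendo t = pi/2, encontramos s = 0.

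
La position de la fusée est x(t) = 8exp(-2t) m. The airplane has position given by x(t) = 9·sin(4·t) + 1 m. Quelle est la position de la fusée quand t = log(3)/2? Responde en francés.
En utilisant x(t) = 8·exp(-2·t) et en substituant t = log(3)/2, nous trouvons x = 8/3.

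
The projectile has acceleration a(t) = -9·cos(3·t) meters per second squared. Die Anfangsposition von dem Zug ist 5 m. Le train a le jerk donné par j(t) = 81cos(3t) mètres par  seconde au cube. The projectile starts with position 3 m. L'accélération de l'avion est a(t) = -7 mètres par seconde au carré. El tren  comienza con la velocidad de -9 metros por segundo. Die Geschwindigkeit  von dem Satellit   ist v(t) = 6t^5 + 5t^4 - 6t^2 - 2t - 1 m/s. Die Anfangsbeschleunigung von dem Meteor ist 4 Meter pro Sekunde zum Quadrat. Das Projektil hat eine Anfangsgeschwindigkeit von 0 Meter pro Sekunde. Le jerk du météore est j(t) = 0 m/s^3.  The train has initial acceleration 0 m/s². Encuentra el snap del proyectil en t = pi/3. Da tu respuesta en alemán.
Wir müssen unsere Gleichung für die Beschleunigung a(t) = -9·cos(3·t) 2-mal ableiten. Mit d/dt von a(t) finden wir j(t) = 27·sin(3·t). Die Ableitung von dem Ruck ergibt den Snap: s(t) = 81·cos(3·t). Wir haben den Snap s(t) = 81·cos(3·t). Durch Einsetzen von t = pi/3: s(pi/3) = -81.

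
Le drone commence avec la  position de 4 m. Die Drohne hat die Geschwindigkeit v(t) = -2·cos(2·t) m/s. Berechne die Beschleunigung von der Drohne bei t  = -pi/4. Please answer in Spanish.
Para resolver esto, necesitamos tomar 1 derivada de nuestra ecuación de la velocidad v(t) = -2·cos(2·t). La derivada de la velocidad da la aceleración: a(t) = 4·sin(2·t). Tenemos la aceleración a(t) = 4·sin(2·t). Sustituyendo t = -pi/4: a(-pi/4) = -4.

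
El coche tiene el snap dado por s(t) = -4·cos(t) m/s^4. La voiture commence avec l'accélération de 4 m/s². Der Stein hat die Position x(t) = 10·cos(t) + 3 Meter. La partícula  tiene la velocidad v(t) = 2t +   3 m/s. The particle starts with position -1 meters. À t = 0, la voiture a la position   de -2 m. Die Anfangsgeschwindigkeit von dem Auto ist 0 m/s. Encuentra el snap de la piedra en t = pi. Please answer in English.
To solve this, we need to take 4 derivatives of our position equation x(t) = 10·cos(t) + 3. Taking d/dt of x(t), we find v(t) = -10·sin(t). Differentiating velocity, we get acceleration: a(t) = -10·cos(t). Taking d/dt of a(t), we find j(t) = 10·sin(t). Differentiating jerk, we get snap: s(t) = 10·cos(t). Using s(t) = 10·cos(t) and substituting t = pi, we find s = -10.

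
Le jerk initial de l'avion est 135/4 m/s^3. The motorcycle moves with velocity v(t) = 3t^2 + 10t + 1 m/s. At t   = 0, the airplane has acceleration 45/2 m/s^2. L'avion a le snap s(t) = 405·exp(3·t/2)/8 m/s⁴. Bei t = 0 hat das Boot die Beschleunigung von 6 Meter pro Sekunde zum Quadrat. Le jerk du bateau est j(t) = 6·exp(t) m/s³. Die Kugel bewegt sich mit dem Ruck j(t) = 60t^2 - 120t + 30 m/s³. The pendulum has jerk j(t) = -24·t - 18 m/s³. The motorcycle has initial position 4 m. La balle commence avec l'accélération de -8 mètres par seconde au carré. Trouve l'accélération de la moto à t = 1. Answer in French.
Pour résoudre ceci, nous devons prendre 1 dérivée de notre équation de la vitesse v(t) = 3·t^2 + 10·t + 1. La dérivée de la vitesse donne l'accélération: a(t) = 6·t + 10. De l'équation de l'accélération a(t) = 6·t + 10, nous substituons t = 1 pour obtenir a = 16.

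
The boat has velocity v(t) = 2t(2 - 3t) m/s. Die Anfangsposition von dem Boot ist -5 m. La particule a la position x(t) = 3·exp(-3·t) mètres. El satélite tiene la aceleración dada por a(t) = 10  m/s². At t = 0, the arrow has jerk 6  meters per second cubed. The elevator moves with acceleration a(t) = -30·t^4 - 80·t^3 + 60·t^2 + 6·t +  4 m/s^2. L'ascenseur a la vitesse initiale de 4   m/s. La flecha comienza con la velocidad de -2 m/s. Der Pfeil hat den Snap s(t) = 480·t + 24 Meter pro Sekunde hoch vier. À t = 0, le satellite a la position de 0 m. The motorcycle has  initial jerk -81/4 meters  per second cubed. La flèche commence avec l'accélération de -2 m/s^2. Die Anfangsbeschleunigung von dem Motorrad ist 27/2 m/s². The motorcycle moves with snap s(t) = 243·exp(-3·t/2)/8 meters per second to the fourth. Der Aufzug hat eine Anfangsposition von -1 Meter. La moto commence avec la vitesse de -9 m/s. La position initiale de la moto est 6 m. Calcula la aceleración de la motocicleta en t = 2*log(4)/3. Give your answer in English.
To find the answer, we compute 2 antiderivatives of s(t) = 243·exp(-3·t/2)/8. Integrating snap and using the initial condition j(0) = -81/4, we get j(t) = -81·exp(-3·t/2)/4. The integral of jerk is acceleration. Using a(0) = 27/2, we get a(t) = 27·exp(-3·t/2)/2. From the given acceleration equation a(t) = 27·exp(-3·t/2)/2, we substitute t = 2*log(4)/3 to get a = 27/8.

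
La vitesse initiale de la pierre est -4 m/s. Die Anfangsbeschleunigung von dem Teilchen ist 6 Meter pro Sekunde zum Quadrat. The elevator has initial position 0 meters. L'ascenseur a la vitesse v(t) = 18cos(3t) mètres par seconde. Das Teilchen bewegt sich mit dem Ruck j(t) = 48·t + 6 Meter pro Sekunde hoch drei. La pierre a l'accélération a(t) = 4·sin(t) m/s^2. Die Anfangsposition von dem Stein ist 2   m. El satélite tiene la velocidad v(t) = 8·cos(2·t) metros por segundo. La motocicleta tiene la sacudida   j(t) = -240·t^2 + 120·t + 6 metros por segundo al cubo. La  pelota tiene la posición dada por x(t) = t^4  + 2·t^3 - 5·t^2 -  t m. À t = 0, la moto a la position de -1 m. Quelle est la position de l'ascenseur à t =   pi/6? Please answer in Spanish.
Para resolver esto, necesitamos tomar 1 integral de nuestra ecuación de la velocidad v(t) = 18·cos(3·t). Integrando la velocidad y usando la condición inicial x(0) = 0, obtenemos x(t) = 6·sin(3·t). Tenemos la posición x(t) = 6·sin(3·t). Sustituyendo t = pi/6: x(pi/6) = 6.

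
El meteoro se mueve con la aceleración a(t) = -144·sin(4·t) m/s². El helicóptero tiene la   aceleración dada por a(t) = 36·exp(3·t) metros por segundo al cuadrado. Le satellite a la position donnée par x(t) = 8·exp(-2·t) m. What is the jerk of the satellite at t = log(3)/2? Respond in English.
Starting from position x(t) = 8·exp(-2·t), we take 3 derivatives. Taking d/dt of x(t), we find v(t) = -16·exp(-2·t). The derivative of velocity gives acceleration: a(t) = 32·exp(-2·t). The derivative of acceleration gives jerk: j(t) = -64·exp(-2·t). Using j(t) = -64·exp(-2·t) and substituting t = log(3)/2, we find j = -64/3.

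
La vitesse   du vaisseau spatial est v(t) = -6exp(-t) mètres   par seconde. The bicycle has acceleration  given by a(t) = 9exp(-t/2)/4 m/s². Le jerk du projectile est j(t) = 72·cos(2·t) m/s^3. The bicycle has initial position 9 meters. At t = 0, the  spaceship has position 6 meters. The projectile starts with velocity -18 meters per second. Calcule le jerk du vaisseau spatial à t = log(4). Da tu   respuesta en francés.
Pour résoudre ceci, nous devons prendre 2 dérivées de notre équation de la vitesse v(t) = -6·exp(-t). En prenant d/dt de v(t), nous trouvons a(t) = 6·exp(-t). La dérivée de l'accélération donne le jerk: j(t) = -6·exp(-t). De l'équation du jerk j(t) = -6·exp(-t), nous substituons t = log(4) pour obtenir j = -3/2.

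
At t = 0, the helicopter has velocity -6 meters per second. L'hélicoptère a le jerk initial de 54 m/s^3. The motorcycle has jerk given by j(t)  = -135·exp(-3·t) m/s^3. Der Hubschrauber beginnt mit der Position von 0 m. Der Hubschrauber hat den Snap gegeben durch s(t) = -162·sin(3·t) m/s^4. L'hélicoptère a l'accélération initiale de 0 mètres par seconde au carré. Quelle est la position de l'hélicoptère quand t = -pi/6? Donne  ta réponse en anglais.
We need to integrate our snap equation s(t) = -162·sin(3·t) 4 times. The integral of snap, with j(0) = 54, gives jerk: j(t) = 54·cos(3·t). The integral of jerk is acceleration. Using a(0) = 0, we get a(t) = 18·sin(3·t). Finding the integral of a(t) and using v(0) = -6: v(t) = -6·cos(3·t). The antiderivative of velocity is position. Using x(0) = 0, we get x(t) = -2·sin(3·t). From the given position equation x(t) = -2·sin(3·t), we substitute t = -pi/6 to get x = 2.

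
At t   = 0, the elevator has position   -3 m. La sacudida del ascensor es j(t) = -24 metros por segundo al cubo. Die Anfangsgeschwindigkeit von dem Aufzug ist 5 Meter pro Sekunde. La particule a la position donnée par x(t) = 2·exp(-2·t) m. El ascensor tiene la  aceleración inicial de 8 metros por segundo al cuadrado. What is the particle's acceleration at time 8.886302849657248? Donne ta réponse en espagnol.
Partiendo de la posición x(t) = 2·exp(-2·t), tomamos 2 derivadas. Derivando la posición, obtenemos la velocidad: v(t) = -4·exp(-2·t). Derivando la velocidad, obtenemos la aceleración: a(t) = 8·exp(-2·t). De la ecuación de la aceleración a(t) = 8·exp(-2·t), sustituimos t = 8.886302849657248 para obtener a = 1.52948563609679E-7.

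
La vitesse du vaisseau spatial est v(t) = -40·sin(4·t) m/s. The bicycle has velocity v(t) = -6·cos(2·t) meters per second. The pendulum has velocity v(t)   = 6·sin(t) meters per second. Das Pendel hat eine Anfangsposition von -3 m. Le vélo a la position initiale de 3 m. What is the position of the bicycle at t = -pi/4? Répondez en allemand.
Ausgehend von der Geschwindigkeit v(t) = -6·cos(2·t), nehmen wir 1 Stammfunktion. Die Stammfunktion von der Geschwindigkeit ist die Position. Mit x(0) = 3 erhalten wir x(t) = 3 - 3·sin(2·t). Mit x(t) = 3 - 3·sin(2·t) und Einsetzen von t = -pi/4, finden wir x = 6.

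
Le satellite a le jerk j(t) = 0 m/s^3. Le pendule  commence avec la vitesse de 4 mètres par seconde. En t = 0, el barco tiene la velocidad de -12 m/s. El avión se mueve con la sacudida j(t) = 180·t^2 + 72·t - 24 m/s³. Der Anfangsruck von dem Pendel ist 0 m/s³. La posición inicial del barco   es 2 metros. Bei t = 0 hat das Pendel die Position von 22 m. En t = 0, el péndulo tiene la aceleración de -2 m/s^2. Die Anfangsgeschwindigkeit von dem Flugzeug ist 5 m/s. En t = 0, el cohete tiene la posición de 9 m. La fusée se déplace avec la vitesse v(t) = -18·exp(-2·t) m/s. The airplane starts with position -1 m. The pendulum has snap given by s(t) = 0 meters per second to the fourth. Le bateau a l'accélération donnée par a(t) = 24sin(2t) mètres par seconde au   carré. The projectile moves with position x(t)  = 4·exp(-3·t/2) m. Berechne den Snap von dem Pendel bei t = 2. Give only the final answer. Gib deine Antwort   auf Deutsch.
Bei t = 2, s = 0.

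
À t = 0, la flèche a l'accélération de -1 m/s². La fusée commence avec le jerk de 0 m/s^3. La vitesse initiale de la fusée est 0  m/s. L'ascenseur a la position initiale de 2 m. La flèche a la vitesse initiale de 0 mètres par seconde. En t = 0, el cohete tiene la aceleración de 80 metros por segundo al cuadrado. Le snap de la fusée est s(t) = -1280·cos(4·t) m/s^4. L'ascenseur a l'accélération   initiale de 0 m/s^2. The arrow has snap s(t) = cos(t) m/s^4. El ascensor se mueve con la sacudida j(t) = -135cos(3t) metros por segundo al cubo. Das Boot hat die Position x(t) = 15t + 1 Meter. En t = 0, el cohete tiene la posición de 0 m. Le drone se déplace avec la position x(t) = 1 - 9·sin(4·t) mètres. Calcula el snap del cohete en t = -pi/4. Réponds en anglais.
Using s(t) = -1280·cos(4·t) and substituting t = -pi/4, we find s = 1280.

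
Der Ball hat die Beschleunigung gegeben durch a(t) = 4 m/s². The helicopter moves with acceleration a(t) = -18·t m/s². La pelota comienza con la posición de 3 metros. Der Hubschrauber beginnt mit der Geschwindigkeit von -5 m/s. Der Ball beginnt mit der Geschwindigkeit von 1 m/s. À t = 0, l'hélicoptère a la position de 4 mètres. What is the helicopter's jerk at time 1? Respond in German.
Um dies zu lösen, müssen wir 1 Ableitung unserer Gleichung für die Beschleunigung a(t) = -18·t nehmen. Die Ableitung von der Beschleunigung ergibt den Ruck: j(t) = -18. Aus der Gleichung für den Ruck j(t) = -18, setzen wir t = 1 ein und erhalten j = -18.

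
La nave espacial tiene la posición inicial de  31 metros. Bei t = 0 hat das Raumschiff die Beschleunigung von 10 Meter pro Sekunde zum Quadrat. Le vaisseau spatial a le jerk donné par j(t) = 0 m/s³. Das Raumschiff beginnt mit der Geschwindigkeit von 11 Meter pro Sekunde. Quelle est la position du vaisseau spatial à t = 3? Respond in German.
Um dies zu lösen, müssen wir 3 Stammfunktionen unserer Gleichung für den Ruck j(t) = 0 finden. Durch Integration von dem Ruck und Verwendung der Anfangsbedingung a(0) = 10, erhalten wir a(t) = 10. Das Integral von der Beschleunigung ist die Geschwindigkeit. Mit v(0) = 11 erhalten wir v(t) = 10·t + 11. Die Stammfunktion von der Geschwindigkeit, mit x(0) = 31, ergibt die Position: x(t) = 5·t^2 + 11·t + 31. Wir haben die Position x(t) = 5·t^2 + 11·t + 31. Durch Einsetzen von t = 3: x(3) = 109.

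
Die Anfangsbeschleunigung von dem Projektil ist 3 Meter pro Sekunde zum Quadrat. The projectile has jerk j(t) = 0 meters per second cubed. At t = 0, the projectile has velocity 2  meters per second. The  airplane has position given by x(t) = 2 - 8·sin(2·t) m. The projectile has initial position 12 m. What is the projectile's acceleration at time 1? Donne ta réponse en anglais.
To find the answer, we compute 1 integral of j(t) = 0. Integrating jerk and using the initial condition a(0) = 3, we get a(t) = 3. We have acceleration a(t) = 3. Substituting t = 1: a(1) = 3.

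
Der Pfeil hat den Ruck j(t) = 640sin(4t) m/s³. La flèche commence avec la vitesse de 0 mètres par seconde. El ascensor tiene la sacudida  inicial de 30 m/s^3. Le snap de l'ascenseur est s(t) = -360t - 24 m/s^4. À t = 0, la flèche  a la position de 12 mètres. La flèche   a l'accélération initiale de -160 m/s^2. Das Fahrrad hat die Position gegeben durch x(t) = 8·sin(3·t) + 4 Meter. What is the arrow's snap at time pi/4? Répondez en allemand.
Wir müssen unsere Gleichung für den Ruck j(t) = 640·sin(4·t) 1-mal ableiten. Durch Ableiten von dem Ruck erhalten wir den Snap: s(t) = 2560·cos(4·t). Wir haben den Snap s(t) = 2560·cos(4·t). Durch Einsetzen von t = pi/4: s(pi/4) = -2560.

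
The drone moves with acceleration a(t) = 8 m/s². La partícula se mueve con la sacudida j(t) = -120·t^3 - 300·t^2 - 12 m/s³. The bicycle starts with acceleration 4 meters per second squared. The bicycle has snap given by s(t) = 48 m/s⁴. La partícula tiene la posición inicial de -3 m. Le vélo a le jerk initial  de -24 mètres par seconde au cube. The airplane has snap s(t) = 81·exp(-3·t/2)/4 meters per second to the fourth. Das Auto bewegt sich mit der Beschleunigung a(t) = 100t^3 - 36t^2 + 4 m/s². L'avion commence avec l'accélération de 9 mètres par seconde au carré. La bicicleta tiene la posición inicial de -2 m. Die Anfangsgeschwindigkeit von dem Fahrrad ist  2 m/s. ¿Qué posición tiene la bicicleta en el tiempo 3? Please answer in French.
Nous devons trouver l'intégrale de notre équation du snap s(t) = 48 4 fois. En prenant ∫s(t)dt et en appliquant j(0) = -24, nous trouvons j(t) = 48·t - 24. En prenant ∫j(t)dt et en appliquant a(0) = 4, nous trouvons a(t) = 24·t^2 - 24·t + 4. En prenant ∫a(t)dt et en appliquant v(0) = 2, nous trouvons v(t) = 8·t^3 - 12·t^2 + 4·t + 2. En intégrant la vitesse et en utilisant la condition initiale x(0) = -2, nous obtenons x(t) = 2·t^4 - 4·t^3 + 2·t^2 + 2·t - 2. Nous avons la position x(t) = 2·t^4 - 4·t^3 + 2·t^2 + 2·t - 2. En substituant t = 3: x(3) = 76.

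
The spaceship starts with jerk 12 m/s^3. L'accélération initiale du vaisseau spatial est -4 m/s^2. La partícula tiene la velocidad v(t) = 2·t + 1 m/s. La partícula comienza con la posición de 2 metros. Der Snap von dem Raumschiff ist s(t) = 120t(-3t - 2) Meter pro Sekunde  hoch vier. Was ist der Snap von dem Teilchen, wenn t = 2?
Um dies zu lösen, müssen wir 3 Ableitungen unserer Gleichung für die Geschwindigkeit v(t) = 2·t + 1 nehmen. Mit d/dt von v(t) finden wir a(t) = 2. Mit d/dt von a(t) finden wir j(t) = 0. Die Ableitung von dem Ruck ergibt den Snap: s(t) = 0. Mit s(t) = 0 und Einsetzen von t = 2, finden wir s = 0.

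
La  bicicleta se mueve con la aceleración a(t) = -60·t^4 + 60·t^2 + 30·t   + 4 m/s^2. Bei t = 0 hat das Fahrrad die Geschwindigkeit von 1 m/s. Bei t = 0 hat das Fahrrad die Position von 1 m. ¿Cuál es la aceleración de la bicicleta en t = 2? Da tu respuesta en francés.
En utilisant a(t) = -60·t^4 + 60·t^2 + 30·t + 4 et en substituant t = 2, nous trouvons a = -656.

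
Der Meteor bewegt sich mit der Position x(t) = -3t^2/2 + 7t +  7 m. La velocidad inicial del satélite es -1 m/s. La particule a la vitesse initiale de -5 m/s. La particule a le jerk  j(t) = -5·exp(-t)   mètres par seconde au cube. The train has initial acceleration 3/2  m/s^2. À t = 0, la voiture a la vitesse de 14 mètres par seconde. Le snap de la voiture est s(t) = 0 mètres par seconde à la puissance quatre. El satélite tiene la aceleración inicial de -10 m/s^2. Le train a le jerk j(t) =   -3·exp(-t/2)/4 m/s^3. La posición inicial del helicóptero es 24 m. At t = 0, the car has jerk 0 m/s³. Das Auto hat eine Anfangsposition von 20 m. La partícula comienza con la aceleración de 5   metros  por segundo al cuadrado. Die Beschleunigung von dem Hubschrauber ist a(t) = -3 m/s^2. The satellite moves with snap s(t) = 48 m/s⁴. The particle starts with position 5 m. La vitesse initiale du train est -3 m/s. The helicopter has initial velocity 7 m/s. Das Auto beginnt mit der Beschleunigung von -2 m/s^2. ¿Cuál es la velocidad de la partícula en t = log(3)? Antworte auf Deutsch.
Um dies zu lösen, müssen wir 2 Stammfunktionen unserer Gleichung für den Ruck j(t) = -5·exp(-t) finden. Das Integral von dem Ruck, mit a(0) = 5, ergibt die Beschleunigung: a(t) = 5·exp(-t). Die Stammfunktion von der Beschleunigung ist die Geschwindigkeit. Mit v(0) = -5 erhalten wir v(t) = -5·exp(-t). Aus der Gleichung für die Geschwindigkeit v(t) = -5·exp(-t), setzen wir t = log(3) ein und erhalten v = -5/3.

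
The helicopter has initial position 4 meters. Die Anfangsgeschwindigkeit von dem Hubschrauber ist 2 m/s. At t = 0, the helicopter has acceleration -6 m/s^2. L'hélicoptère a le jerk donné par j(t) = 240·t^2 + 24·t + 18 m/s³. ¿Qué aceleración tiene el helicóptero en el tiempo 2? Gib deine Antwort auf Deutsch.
Wir müssen die Stammfunktion unserer Gleichung für den Ruck j(t) = 240·t^2 + 24·t + 18 1-mal finden. Durch Integration von dem Ruck und Verwendung der Anfangsbedingung a(0) = -6, erhalten wir a(t) = 80·t^3 + 12·t^2 + 18·t - 6. Wir haben die Beschleunigung a(t) = 80·t^3 + 12·t^2 + 18·t - 6. Durch Einsetzen von t = 2: a(2) = 718.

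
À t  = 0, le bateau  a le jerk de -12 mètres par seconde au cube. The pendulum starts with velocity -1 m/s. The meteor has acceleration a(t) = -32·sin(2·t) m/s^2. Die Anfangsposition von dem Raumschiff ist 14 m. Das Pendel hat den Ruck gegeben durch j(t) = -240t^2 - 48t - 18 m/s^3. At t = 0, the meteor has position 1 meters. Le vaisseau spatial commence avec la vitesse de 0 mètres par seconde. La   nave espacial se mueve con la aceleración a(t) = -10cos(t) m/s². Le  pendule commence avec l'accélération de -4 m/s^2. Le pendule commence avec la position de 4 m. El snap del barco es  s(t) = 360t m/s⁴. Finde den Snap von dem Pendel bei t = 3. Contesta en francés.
Nous devons dériver notre équation du jerk j(t) = -240·t^2 - 48·t - 18 1 fois. En dérivant le jerk, nous obtenons le snap: s(t) = -480·t - 48. En utilisant s(t) = -480·t - 48 et en substituant t = 3, nous trouvons s = -1488.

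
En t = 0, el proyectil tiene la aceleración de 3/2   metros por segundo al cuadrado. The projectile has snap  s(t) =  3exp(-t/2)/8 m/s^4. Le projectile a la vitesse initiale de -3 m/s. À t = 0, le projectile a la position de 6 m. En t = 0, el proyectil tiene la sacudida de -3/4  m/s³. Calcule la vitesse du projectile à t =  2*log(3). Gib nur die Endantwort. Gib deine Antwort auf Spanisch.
v(2*log(3)) = -1.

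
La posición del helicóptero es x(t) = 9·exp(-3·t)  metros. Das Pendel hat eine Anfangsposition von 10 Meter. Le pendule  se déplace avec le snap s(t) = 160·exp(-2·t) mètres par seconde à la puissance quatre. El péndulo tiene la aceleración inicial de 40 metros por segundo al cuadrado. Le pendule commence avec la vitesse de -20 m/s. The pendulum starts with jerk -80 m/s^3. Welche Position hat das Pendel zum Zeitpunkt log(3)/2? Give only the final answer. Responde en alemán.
x(log(3)/2) = 10/3.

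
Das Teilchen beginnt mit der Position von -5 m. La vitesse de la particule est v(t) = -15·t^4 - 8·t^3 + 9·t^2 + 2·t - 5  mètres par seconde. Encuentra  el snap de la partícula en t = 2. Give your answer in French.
En partant de la vitesse v(t) = -15·t^4 - 8·t^3 + 9·t^2 + 2·t - 5, nous prenons 3 dérivées. La dérivée de la vitesse donne l'accélération: a(t) = -60·t^3 - 24·t^2 + 18·t + 2. En prenant d/dt de a(t), nous trouvons j(t) = -180·t^2 - 48·t + 18. En dérivant le jerk, nous obtenons le snap: s(t) = -360·t - 48. De l'équation du snap s(t) = -360·t - 48, nous substituons t = 2 pour obtenir s = -768.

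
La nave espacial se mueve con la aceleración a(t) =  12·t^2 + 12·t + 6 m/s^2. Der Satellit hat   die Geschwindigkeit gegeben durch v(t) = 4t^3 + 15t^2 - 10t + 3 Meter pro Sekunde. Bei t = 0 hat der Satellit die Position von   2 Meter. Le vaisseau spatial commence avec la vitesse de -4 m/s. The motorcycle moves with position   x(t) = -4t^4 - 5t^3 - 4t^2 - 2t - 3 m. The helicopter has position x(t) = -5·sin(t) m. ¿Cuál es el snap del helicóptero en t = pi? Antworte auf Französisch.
Pour résoudre ceci, nous devons prendre 4 dérivées de notre équation de la position x(t) = -5·sin(t). En dérivant la position, nous obtenons la vitesse: v(t) = -5·cos(t). En dérivant la vitesse, nous obtenons l'accélération: a(t) = 5·sin(t). En prenant d/dt de a(t), nous trouvons j(t) = 5·cos(t). La dérivée du jerk donne le snap: s(t) = -5·sin(t). Nous avons le snap s(t) = -5·sin(t). En substituant t = pi: s(pi) = 0.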